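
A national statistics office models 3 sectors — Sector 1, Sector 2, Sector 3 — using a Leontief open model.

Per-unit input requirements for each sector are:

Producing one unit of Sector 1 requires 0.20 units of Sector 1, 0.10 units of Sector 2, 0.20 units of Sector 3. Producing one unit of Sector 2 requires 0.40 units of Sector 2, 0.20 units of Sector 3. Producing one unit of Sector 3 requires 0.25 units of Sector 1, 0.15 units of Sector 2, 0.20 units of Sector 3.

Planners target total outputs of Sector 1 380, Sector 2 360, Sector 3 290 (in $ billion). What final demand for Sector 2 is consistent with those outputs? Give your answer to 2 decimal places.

d_2 = 134.50

I − A =
  [   0.80     0.00    -0.25]
  [  -0.10     0.60    -0.15]
  [  -0.20    -0.20     0.80]
d = (I − A) x:
  d_1 = (+0.80)·380 + (+0.00)·360 + (-0.25)·290 = 231.50
  d_2 = (-0.10)·380 + (+0.60)·360 + (-0.15)·290 = 134.50
  d_3 = (-0.20)·380 + (-0.20)·360 + (+0.80)·290 = 84.00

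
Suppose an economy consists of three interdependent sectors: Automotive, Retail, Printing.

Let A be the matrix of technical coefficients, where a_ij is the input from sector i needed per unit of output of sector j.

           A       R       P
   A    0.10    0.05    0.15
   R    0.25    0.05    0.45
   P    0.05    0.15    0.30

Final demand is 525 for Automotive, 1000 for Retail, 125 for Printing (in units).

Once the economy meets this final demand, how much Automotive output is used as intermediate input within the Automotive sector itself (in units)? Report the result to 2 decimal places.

z_AA = 76.06

I − A =
  [   0.90    -0.05    -0.15]
  [  -0.25     0.95    -0.45]
  [  -0.05    -0.15     0.70]
Cofactors of I−A, C_ij = (−1)^(i+j)·(minor ij) (rows/columns in the sector order above):
  C_11 = (0.95)(0.70) − (-0.45)(-0.15) = 0.5975
  C_12 = −[(-0.25)(0.70) − (-0.45)(-0.05)] = 0.1975
  C_13 = (-0.25)(-0.15) − (0.95)(-0.05) = 0.0850
  C_21 = −[(-0.05)(0.70) − (-0.15)(-0.15)] = 0.0575
  C_22 = (0.90)(0.70) − (-0.15)(-0.05) = 0.6225
  C_23 = −[(0.90)(-0.15) − (-0.05)(-0.05)] = 0.1375
  C_31 = (-0.05)(-0.45) − (-0.15)(0.95) = 0.1650
  C_32 = −[(0.90)(-0.45) − (-0.15)(-0.25)] = 0.4425
  C_33 = (0.90)(0.95) − (-0.05)(-0.25) = 0.8425
det(I−A) = Σ_j (I−A)_1j·C_1j = (0.90)(0.5975) + (-0.05)(0.1975) + (-0.15)(0.0850) = 0.515125
adj(I−A) = Cᵀ =
  [ 0.5975   0.0575   0.1650]
  [ 0.1975   0.6225   0.4425]
  [ 0.0850   0.1375   0.8425]
(I − A)⁻¹ = adj(I−A) / det(I−A) ≈
  [   1.1599     0.1116     0.3203]
  [   0.3834     1.2084     0.8590]
  [   0.1650     0.2669     1.6355]
First solve x = (I − A)⁻¹ d = adj(I−A)·d / det(I−A); in particular x_A = (0.5975·525 + 0.0575·1000 + 0.1650·125) / 0.515125 = 391.8125 / 0.515125 ≈ 760.6164.
Intermediate flow from A to A: z_AA = a_AA · x_A = 0.10 × 391.8125 / 0.515125 = 39.18125 / 0.515125 ≈ 76.06.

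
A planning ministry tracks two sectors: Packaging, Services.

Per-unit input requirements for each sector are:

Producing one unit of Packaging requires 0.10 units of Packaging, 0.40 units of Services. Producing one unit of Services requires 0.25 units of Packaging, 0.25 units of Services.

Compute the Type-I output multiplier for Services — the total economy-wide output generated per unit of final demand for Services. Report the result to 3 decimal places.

I − A =
  [   0.90    -0.25]
  [  -0.40     0.75]
det(I−A) = (0.90)(0.75) − (-0.25)(-0.40) = 0.5750
adj(I−A) = [[0.75, 0.25], [0.40, 0.90]]
(I − A)⁻¹ = adj(I−A) / det(I−A) ≈
  [   1.3043     0.4348]
  [   0.6957     1.5652]
The output multiplier for sector j is the column-j sum of the Leontief inverse (I − A)⁻¹ = adj(I−A) / det(I−A).
Column S of adj(I−A): (0.25, 0.90); det(I−A) = 0.5750.
m_S = (0.25 + 0.90) / 0.5750 = 1.15 / 0.5750 = 2.000.

m_S = 2.000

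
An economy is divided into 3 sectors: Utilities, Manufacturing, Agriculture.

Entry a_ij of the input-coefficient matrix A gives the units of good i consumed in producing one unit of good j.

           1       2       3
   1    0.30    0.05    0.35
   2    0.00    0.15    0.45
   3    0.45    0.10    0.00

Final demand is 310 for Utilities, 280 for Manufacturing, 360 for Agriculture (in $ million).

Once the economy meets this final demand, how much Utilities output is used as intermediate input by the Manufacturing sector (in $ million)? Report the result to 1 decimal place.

I − A =
  [   0.70    -0.05    -0.35]
  [   0.00     0.85    -0.45]
  [  -0.45    -0.10     1.00]
Cofactors of I−A, C_ij = (−1)^(i+j)·(minor ij) (rows/columns in the sector order above):
  C_11 = (0.85)(1.00) − (-0.45)(-0.10) = 0.8050
  C_12 = −[(0.00)(1.00) − (-0.45)(-0.45)] = 0.2025
  C_13 = (0.00)(-0.10) − (0.85)(-0.45) = 0.3825
  C_21 = −[(-0.05)(1.00) − (-0.35)(-0.10)] = 0.0850
  C_22 = (0.70)(1.00) − (-0.35)(-0.45) = 0.5425
  C_23 = −[(0.70)(-0.10) − (-0.05)(-0.45)] = 0.0925
  C_31 = (-0.05)(-0.45) − (-0.35)(0.85) = 0.3200
  C_32 = −[(0.70)(-0.45) − (-0.35)(0.00)] = 0.3150
  C_33 = (0.70)(0.85) − (-0.05)(0.00) = 0.5950
det(I−A) = Σ_j (I−A)_1j·C_1j = (0.70)(0.8050) + (-0.05)(0.2025) + (-0.35)(0.3825) = 0.4195
adj(I−A) = Cᵀ =
  [ 0.8050   0.0850   0.3200]
  [ 0.2025   0.5425   0.3150]
  [ 0.3825   0.0925   0.5950]
(I − A)⁻¹ = adj(I−A) / det(I−A) ≈
  [   1.9190     0.2026     0.7628]
  [   0.4827     1.2932     0.7509]
  [   0.9118     0.2205     1.4184]
First solve x = (I − A)⁻¹ d = adj(I−A)·d / det(I−A); in particular x_2 = (0.2025·310 + 0.5425·280 + 0.3150·360) / 0.4195 = 328.075 / 0.4195 ≈ 782.062.
Intermediate flow from 1 to 2: z_12 = a_12 · x_2 = 0.05 × 328.075 / 0.4195 = 16.40375 / 0.4195 ≈ 39.1.

z_12 = 39.1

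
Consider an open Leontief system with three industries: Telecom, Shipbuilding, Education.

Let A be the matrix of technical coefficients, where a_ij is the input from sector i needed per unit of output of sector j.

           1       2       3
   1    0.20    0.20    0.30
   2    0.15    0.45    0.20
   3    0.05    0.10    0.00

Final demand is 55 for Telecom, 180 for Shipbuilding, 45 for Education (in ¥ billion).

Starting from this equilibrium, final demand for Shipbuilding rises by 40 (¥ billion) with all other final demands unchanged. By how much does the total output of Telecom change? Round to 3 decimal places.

Δx_1 = 24.258

I − A =
  [   0.80    -0.20    -0.30]
  [  -0.15     0.55    -0.20]
  [  -0.05    -0.10     1.00]
Cofactors of I−A, C_ij = (−1)^(i+j)·(minor ij) (rows/columns in the sector order above):
  C_11 = (0.55)(1.00) − (-0.20)(-0.10) = 0.5300
  C_12 = −[(-0.15)(1.00) − (-0.20)(-0.05)] = 0.1600
  C_13 = (-0.15)(-0.10) − (0.55)(-0.05) = 0.0425
  C_21 = −[(-0.20)(1.00) − (-0.30)(-0.10)] = 0.2300
  C_22 = (0.80)(1.00) − (-0.30)(-0.05) = 0.7850
  C_23 = −[(0.80)(-0.10) − (-0.20)(-0.05)] = 0.0900
  C_31 = (-0.20)(-0.20) − (-0.30)(0.55) = 0.2050
  C_32 = −[(0.80)(-0.20) − (-0.30)(-0.15)] = 0.2050
  C_33 = (0.80)(0.55) − (-0.20)(-0.15) = 0.4100
det(I−A) = Σ_j (I−A)_1j·C_1j = (0.80)(0.5300) + (-0.20)(0.1600) + (-0.30)(0.0425) = 0.37925
adj(I−A) = Cᵀ =
  [ 0.5300   0.2300   0.2050]
  [ 0.1600   0.7850   0.2050]
  [ 0.0425   0.0900   0.4100]
(I − A)⁻¹ = adj(I−A) / det(I−A) ≈
  [   1.3975     0.6065     0.5405]
  [   0.4219     2.0699     0.5405]
  [   0.1121     0.2373     1.0811]
Δx = (I − A)⁻¹ Δd with Δd having +40 in the Shipbuilding component and 0 elsewhere.
So Δx_1 = L_12 · (+40), where L_12 = adj(I−A)_12 / det(I−A) = 0.2300 / 0.37925.
Δx_1 = 0.2300 × (+40) / 0.37925 = 9.20 / 0.37925 ≈ 24.258.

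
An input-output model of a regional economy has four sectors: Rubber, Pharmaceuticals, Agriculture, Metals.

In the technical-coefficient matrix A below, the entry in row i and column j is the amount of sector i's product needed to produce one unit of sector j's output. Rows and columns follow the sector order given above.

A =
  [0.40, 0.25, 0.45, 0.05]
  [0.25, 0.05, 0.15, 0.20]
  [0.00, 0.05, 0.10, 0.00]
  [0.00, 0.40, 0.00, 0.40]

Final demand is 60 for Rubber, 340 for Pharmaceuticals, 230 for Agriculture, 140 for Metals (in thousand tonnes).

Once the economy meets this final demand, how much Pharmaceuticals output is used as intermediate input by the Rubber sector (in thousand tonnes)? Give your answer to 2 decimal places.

z_PR = 172.79

I − A =
  [   0.60    -0.25    -0.45    -0.05]
  [  -0.25     0.95    -0.15    -0.20]
  [   0.00    -0.05     0.90     0.00]
  [   0.00    -0.40     0.00     0.60]
Compute the cofactors C_ij = (−1)^(i+j)·(3×3 minor ij) of I−A; the adjugate is their transpose:
adj(I−A) = Cᵀ =
  [ 0.436500   0.166500   0.246000   0.091875]
  [ 0.135000   0.324000   0.121500   0.119250]
  [ 0.007500   0.018000   0.251500   0.006625]
  [ 0.090000   0.216000   0.081000   0.446625]
det(I−A) = Σ_j (I−A)_1j·C_1j = (0.60)(0.436500) + (-0.25)(0.135000) + (-0.45)(0.007500) + (-0.05)(0.090000) = 0.220275
(I − A)⁻¹ = adj(I−A) / det(I−A) ≈
  [   1.9816     0.7559     1.1168     0.4171]
  [   0.6129     1.4709     0.5516     0.5414]
  [   0.0340     0.0817     1.1418     0.0301]
  [   0.4086     0.9806     0.3677     2.0276]
First solve x = (I − A)⁻¹ d = adj(I−A)·d / det(I−A); in particular x_R = (0.436500·60 + 0.166500·340 + 0.246000·230 + 0.091875·140) / 0.220275 = 152.2425 / 0.220275 ≈ 691.1474.
Intermediate flow from P to R: z_PR = a_PR · x_R = 0.25 × 152.2425 / 0.220275 = 38.060625 / 0.220275 ≈ 172.79.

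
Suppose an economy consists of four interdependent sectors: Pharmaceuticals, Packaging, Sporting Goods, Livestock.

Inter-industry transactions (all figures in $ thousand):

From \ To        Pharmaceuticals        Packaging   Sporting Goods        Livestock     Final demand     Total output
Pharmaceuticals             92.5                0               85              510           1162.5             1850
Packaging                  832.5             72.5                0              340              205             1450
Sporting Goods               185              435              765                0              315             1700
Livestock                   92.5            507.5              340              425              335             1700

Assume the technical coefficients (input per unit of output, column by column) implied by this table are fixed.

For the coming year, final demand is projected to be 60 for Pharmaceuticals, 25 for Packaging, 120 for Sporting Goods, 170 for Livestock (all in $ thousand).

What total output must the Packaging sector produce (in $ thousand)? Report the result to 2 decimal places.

Technical coefficients a_ij = z_ij / X_j:
  a_11 = 92.5/1850 = 0.05, a_21 = 832.5/1850 = 0.45, a_31 = 185/1850 = 0.10, a_41 = 92.5/1850 = 0.05
  a_12 = 0/1450 = 0.00, a_22 = 72.5/1450 = 0.05, a_32 = 435/1450 = 0.30, a_42 = 507.5/1450 = 0.35
  a_13 = 85/1700 = 0.05, a_23 = 0/1700 = 0.00, a_33 = 765/1700 = 0.45, a_43 = 340/1700 = 0.20
  a_14 = 510/1700 = 0.30, a_24 = 340/1700 = 0.20, a_34 = 0/1700 = 0.00, a_44 = 425/1700 = 0.25
I − A =
  [   0.95     0.00    -0.05    -0.30]
  [  -0.45     0.95     0.00    -0.20]
  [  -0.10    -0.30     0.55     0.00]
  [  -0.05    -0.35    -0.20     0.75]
Compute the cofactors C_ij = (−1)^(i+j)·(3×3 minor ij) of I−A; the adjugate is their transpose:
adj(I−A) = Cᵀ =
  [ 0.341375   0.087000   0.089125   0.159750]
  [ 0.195125   0.373875   0.082375   0.177750]
  [ 0.168500   0.219750   0.548875   0.126000]
  [ 0.158750   0.238875   0.190750   0.484875]
det(I−A) = Σ_j (I−A)_1j·C_1j = (0.95)(0.341375) + (0.00)(0.195125) + (-0.05)(0.168500) + (-0.30)(0.158750) = 0.26825625
(I − A)⁻¹ = adj(I−A) / det(I−A) ≈
  [   1.2726     0.3243     0.3322     0.5955]
  [   0.7274     1.3937     0.3071     0.6626]
  [   0.6281     0.8192     2.0461     0.4697]
  [   0.5918     0.8905     0.7111     1.8075]
x = (I − A)⁻¹ d = adj(I−A)·d / det(I−A), with det(I−A) = 0.26825625:
  x_1 = (0.341375·60 + 0.087000·25 + 0.089125·120 + 0.159750·170) / 0.26825625 = 60.51 / 0.26825625 ≈ 225.57
  x_2 = (0.195125·60 + 0.373875·25 + 0.082375·120 + 0.177750·170) / 0.26825625 = 61.156875 / 0.26825625 ≈ 227.98
  x_3 = (0.168500·60 + 0.219750·25 + 0.548875·120 + 0.126000·170) / 0.26825625 = 102.88875 / 0.26825625 ≈ 383.55
  x_4 = (0.158750·60 + 0.238875·25 + 0.190750·120 + 0.484875·170) / 0.26825625 = 120.815625 / 0.26825625 ≈ 450.37

x_2 = 227.98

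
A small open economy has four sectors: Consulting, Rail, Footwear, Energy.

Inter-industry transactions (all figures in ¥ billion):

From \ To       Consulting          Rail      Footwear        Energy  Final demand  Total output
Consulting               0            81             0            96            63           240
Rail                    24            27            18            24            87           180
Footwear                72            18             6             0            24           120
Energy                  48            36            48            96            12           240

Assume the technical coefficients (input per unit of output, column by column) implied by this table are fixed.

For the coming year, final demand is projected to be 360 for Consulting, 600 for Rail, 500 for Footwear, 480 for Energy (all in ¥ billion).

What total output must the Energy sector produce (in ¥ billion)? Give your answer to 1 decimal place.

Technical coefficients a_ij = z_ij / X_j:
  a_CC = 0/240 = 0.00, a_RC = 24/240 = 0.10, a_FC = 72/240 = 0.30, a_EC = 48/240 = 0.20
  a_CR = 81/180 = 0.45, a_RR = 27/180 = 0.15, a_FR = 18/180 = 0.10, a_ER = 36/180 = 0.20
  a_CF = 0/120 = 0.00, a_RF = 18/120 = 0.15, a_FF = 6/120 = 0.05, a_EF = 48/120 = 0.40
  a_CE = 96/240 = 0.40, a_RE = 24/240 = 0.10, a_FE = 0/240 = 0.00, a_EE = 96/240 = 0.40
I − A =
  [   1.00    -0.45     0.00    -0.40]
  [  -0.10     0.85    -0.15    -0.10]
  [  -0.30    -0.10     0.95     0.00]
  [  -0.20    -0.20    -0.40     0.60]
Compute the cofactors C_ij = (−1)^(i+j)·(3×3 minor ij) of I−A; the adjugate is their transpose:
adj(I−A) = Cᵀ =
  [ 0.45250   0.34850   0.20650   0.35975]
  [ 0.11500   0.44600   0.13400   0.15100]
  [ 0.15500   0.15700   0.37800   0.12950]
  [ 0.29250   0.36950   0.36550   0.72950]
det(I−A) = Σ_j (I−A)_1j·C_1j = (1.00)(0.45250) + (-0.45)(0.11500) + (0.00)(0.15500) + (-0.40)(0.29250) = 0.28375
(I − A)⁻¹ = adj(I−A) / det(I−A) ≈
  [   1.5947     1.2282     0.7278     1.2678]
  [   0.4053     1.5718     0.4722     0.5322]
  [   0.5463     0.5533     1.3322     0.4564]
  [   1.0308     1.3022     1.2881     2.5709]
x = (I − A)⁻¹ d = adj(I−A)·d / det(I−A), with det(I−A) = 0.28375:
  x_C = (0.45250·360 + 0.34850·600 + 0.20650·500 + 0.35975·480) / 0.28375 = 647.93 / 0.28375 ≈ 2283.5
  x_R = (0.11500·360 + 0.44600·600 + 0.13400·500 + 0.15100·480) / 0.28375 = 448.48 / 0.28375 ≈ 1580.5
  x_F = (0.15500·360 + 0.15700·600 + 0.37800·500 + 0.12950·480) / 0.28375 = 401.16 / 0.28375 ≈ 1413.8
  x_E = (0.29250·360 + 0.36950·600 + 0.36550·500 + 0.72950·480) / 0.28375 = 859.91 / 0.28375 ≈ 3030.5

x_E = 3030.5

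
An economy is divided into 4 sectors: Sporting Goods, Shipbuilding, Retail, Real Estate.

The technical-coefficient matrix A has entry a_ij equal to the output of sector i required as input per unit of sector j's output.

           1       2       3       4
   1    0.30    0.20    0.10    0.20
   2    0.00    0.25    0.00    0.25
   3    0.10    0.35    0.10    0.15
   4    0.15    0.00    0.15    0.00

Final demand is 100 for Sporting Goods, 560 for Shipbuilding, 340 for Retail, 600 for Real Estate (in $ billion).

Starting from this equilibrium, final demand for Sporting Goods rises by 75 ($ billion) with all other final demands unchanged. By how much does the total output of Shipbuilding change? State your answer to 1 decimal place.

I − A =
  [   0.70    -0.20    -0.10    -0.20]
  [   0.00     0.75     0.00    -0.25]
  [  -0.10    -0.35     0.90    -0.15]
  [  -0.15     0.00    -0.15     1.00]
Compute the cofactors C_ij = (−1)^(i+j)·(3×3 minor ij) of I−A; the adjugate is their transpose:
adj(I−A) = Cᵀ =
  [ 0.6450   0.2210   0.1050   0.2000]
  [ 0.0375   0.5720   0.0300   0.1550]
  [ 0.1050   0.2590   0.4950   0.1600]
  [ 0.1125   0.0720   0.0900   0.4650]
det(I−A) = Σ_j (I−A)_1j·C_1j = (0.70)(0.6450) + (-0.20)(0.0375) + (-0.10)(0.1050) + (-0.20)(0.1125) = 0.4110
(I − A)⁻¹ = adj(I−A) / det(I−A) ≈
  [   1.5693     0.5377     0.2555     0.4866]
  [   0.0912     1.3917     0.0730     0.3771]
  [   0.2555     0.6302     1.2044     0.3893]
  [   0.2737     0.1752     0.2190     1.1314]
Δx = (I − A)⁻¹ Δd with Δd having +75 in the Sporting Goods component and 0 elsewhere.
So Δx_2 = L_21 · (+75), where L_21 = adj(I−A)_21 / det(I−A) = 0.0375 / 0.4110.
Δx_2 = 0.0375 × (+75) / 0.4110 = 2.8125 / 0.4110 ≈ 6.8.

Δx_2 = 6.8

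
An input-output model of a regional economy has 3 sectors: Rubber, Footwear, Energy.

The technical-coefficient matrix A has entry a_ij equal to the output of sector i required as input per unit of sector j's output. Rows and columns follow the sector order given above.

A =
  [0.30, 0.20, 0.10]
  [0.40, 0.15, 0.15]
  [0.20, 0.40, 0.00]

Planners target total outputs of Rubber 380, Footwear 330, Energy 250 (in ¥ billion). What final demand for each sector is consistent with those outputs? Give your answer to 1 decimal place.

I − A =
  [   0.70    -0.20    -0.10]
  [  -0.40     0.85    -0.15]
  [  -0.20    -0.40     1.00]
d = (I − A) x:
  d_1 = (+0.70)·380 + (-0.20)·330 + (-0.10)·250 = 175.0
  d_2 = (-0.40)·380 + (+0.85)·330 + (-0.15)·250 = 91.0
  d_3 = (-0.20)·380 + (-0.40)·330 + (+1.00)·250 = 42.0

d_1 = 175.0, d_2 = 91.0, d_3 = 42.0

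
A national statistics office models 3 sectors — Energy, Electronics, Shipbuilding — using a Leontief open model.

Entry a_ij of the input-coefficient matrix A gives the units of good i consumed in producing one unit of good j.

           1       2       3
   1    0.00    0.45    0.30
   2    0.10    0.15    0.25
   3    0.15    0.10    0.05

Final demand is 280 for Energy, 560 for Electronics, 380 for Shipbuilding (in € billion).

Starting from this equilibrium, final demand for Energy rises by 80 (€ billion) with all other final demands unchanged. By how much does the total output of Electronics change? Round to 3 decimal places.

I − A =
  [   1.00    -0.45    -0.30]
  [  -0.10     0.85    -0.25]
  [  -0.15    -0.10     0.95]
Cofactors of I−A, C_ij = (−1)^(i+j)·(minor ij) (rows/columns in the sector order above):
  C_11 = (0.85)(0.95) − (-0.25)(-0.10) = 0.7825
  C_12 = −[(-0.10)(0.95) − (-0.25)(-0.15)] = 0.1325
  C_13 = (-0.10)(-0.10) − (0.85)(-0.15) = 0.1375
  C_21 = −[(-0.45)(0.95) − (-0.30)(-0.10)] = 0.4575
  C_22 = (1.00)(0.95) − (-0.30)(-0.15) = 0.9050
  C_23 = −[(1.00)(-0.10) − (-0.45)(-0.15)] = 0.1675
  C_31 = (-0.45)(-0.25) − (-0.30)(0.85) = 0.3675
  C_32 = −[(1.00)(-0.25) − (-0.30)(-0.10)] = 0.2800
  C_33 = (1.00)(0.85) − (-0.45)(-0.10) = 0.8050
det(I−A) = Σ_j (I−A)_1j·C_1j = (1.00)(0.7825) + (-0.45)(0.1325) + (-0.30)(0.1375) = 0.681625
adj(I−A) = Cᵀ =
  [ 0.7825   0.4575   0.3675]
  [ 0.1325   0.9050   0.2800]
  [ 0.1375   0.1675   0.8050]
(I − A)⁻¹ = adj(I−A) / det(I−A) ≈
  [   1.1480     0.6712     0.5392]
  [   0.1944     1.3277     0.4108]
  [   0.2017     0.2457     1.1810]
Δx = (I − A)⁻¹ Δd with Δd having +80 in the Energy component and 0 elsewhere.
So Δx_2 = L_21 · (+80), where L_21 = adj(I−A)_21 / det(I−A) = 0.1325 / 0.681625.
Δx_2 = 0.1325 × (+80) / 0.681625 = 10.60 / 0.681625 ≈ 15.551.

Δx_2 = 15.551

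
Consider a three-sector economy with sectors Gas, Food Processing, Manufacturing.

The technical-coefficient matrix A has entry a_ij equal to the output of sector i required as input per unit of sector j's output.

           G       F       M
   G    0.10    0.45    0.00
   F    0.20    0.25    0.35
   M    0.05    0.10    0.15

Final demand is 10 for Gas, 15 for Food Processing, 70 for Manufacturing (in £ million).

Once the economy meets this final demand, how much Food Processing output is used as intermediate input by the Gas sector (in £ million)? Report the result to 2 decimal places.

I − A =
  [   0.90    -0.45     0.00]
  [  -0.20     0.75    -0.35]
  [  -0.05    -0.10     0.85]
Cofactors of I−A, C_ij = (−1)^(i+j)·(minor ij) (rows/columns in the sector order above):
  C_11 = (0.75)(0.85) − (-0.35)(-0.10) = 0.6025
  C_12 = −[(-0.20)(0.85) − (-0.35)(-0.05)] = 0.1875
  C_13 = (-0.20)(-0.10) − (0.75)(-0.05) = 0.0575
  C_21 = −[(-0.45)(0.85) − (0.00)(-0.10)] = 0.3825
  C_22 = (0.90)(0.85) − (0.00)(-0.05) = 0.7650
  C_23 = −[(0.90)(-0.10) − (-0.45)(-0.05)] = 0.1125
  C_31 = (-0.45)(-0.35) − (0.00)(0.75) = 0.1575
  C_32 = −[(0.90)(-0.35) − (0.00)(-0.20)] = 0.3150
  C_33 = (0.90)(0.75) − (-0.45)(-0.20) = 0.5850
det(I−A) = Σ_j (I−A)_1j·C_1j = (0.90)(0.6025) + (-0.45)(0.1875) + (0.00)(0.0575) = 0.457875
adj(I−A) = Cᵀ =
  [ 0.6025   0.3825   0.1575]
  [ 0.1875   0.7650   0.3150]
  [ 0.0575   0.1125   0.5850]
(I − A)⁻¹ = adj(I−A) / det(I−A) ≈
  [   1.3159     0.8354     0.3440]
  [   0.4095     1.6708     0.6880]
  [   0.1256     0.2457     1.2776]
First solve x = (I − A)⁻¹ d = adj(I−A)·d / det(I−A); in particular x_G = (0.6025·10 + 0.3825·15 + 0.1575·70) / 0.457875 = 22.7875 / 0.457875 ≈ 49.7679.
Intermediate flow from F to G: z_FG = a_FG · x_G = 0.20 × 22.7875 / 0.457875 = 4.5575 / 0.457875 ≈ 9.95.

z_FG = 9.95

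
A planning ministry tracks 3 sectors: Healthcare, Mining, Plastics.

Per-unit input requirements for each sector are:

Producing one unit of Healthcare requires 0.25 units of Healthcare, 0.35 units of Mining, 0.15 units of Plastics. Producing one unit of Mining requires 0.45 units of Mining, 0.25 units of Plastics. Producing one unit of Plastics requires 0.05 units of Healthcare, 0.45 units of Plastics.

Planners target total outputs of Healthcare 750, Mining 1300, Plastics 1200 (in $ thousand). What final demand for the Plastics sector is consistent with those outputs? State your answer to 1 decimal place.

I − A =
  [   0.75     0.00    -0.05]
  [  -0.35     0.55     0.00]
  [  -0.15    -0.25     0.55]
d = (I − A) x:
  d_1 = (+0.75)·750 + (+0.00)·1300 + (-0.05)·1200 = 502.5
  d_2 = (-0.35)·750 + (+0.55)·1300 + (+0.00)·1200 = 452.5
  d_3 = (-0.15)·750 + (-0.25)·1300 + (+0.55)·1200 = 222.5

d_3 = 222.5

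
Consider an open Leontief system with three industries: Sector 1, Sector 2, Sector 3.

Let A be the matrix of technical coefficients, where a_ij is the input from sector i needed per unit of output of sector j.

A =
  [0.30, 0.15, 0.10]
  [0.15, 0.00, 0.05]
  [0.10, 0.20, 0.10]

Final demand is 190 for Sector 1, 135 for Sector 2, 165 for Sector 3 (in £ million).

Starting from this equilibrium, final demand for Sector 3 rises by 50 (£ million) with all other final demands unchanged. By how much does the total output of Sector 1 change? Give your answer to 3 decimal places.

I − A =
  [   0.70    -0.15    -0.10]
  [  -0.15     1.00    -0.05]
  [  -0.10    -0.20     0.90]
Cofactors of I−A, C_ij = (−1)^(i+j)·(minor ij) (rows/columns in the sector order above):
  C_11 = (1.00)(0.90) − (-0.05)(-0.20) = 0.8900
  C_12 = −[(-0.15)(0.90) − (-0.05)(-0.10)] = 0.1400
  C_13 = (-0.15)(-0.20) − (1.00)(-0.10) = 0.1300
  C_21 = −[(-0.15)(0.90) − (-0.10)(-0.20)] = 0.1550
  C_22 = (0.70)(0.90) − (-0.10)(-0.10) = 0.6200
  C_23 = −[(0.70)(-0.20) − (-0.15)(-0.10)] = 0.1550
  C_31 = (-0.15)(-0.05) − (-0.10)(1.00) = 0.1075
  C_32 = −[(0.70)(-0.05) − (-0.10)(-0.15)] = 0.0500
  C_33 = (0.70)(1.00) − (-0.15)(-0.15) = 0.6775
det(I−A) = Σ_j (I−A)_1j·C_1j = (0.70)(0.8900) + (-0.15)(0.1400) + (-0.10)(0.1300) = 0.5890
adj(I−A) = Cᵀ =
  [ 0.8900   0.1550   0.1075]
  [ 0.1400   0.6200   0.0500]
  [ 0.1300   0.1550   0.6775]
(I − A)⁻¹ = adj(I−A) / det(I−A) ≈
  [   1.5110     0.2632     0.1825]
  [   0.2377     1.0526     0.0849]
  [   0.2207     0.2632     1.1503]
Δx = (I − A)⁻¹ Δd with Δd having +50 in the Sector 3 component and 0 elsewhere.
So Δx_1 = L_13 · (+50), where L_13 = adj(I−A)_13 / det(I−A) = 0.1075 / 0.5890.
Δx_1 = 0.1075 × (+50) / 0.5890 = 5.375 / 0.5890 ≈ 9.126.

Δx_1 = 9.126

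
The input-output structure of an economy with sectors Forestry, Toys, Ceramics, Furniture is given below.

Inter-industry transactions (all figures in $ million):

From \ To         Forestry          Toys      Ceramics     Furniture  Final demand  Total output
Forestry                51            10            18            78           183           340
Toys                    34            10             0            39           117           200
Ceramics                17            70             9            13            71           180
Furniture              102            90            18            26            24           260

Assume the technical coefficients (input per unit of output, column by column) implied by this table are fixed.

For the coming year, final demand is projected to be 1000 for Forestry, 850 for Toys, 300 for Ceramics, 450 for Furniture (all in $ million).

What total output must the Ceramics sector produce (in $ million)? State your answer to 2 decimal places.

Technical coefficients a_ij = z_ij / X_j:
  a_11 = 51/340 = 0.15, a_21 = 34/340 = 0.10, a_31 = 17/340 = 0.05, a_41 = 102/340 = 0.30
  a_12 = 10/200 = 0.05, a_22 = 10/200 = 0.05, a_32 = 70/200 = 0.35, a_42 = 90/200 = 0.45
  a_13 = 18/180 = 0.10, a_23 = 0/180 = 0.00, a_33 = 9/180 = 0.05, a_43 = 18/180 = 0.10
  a_14 = 78/260 = 0.30, a_24 = 39/260 = 0.15, a_34 = 13/260 = 0.05, a_44 = 26/260 = 0.10
I − A =
  [   0.85    -0.05    -0.10    -0.30]
  [  -0.10     0.95     0.00    -0.15]
  [  -0.05    -0.35     0.95    -0.05]
  [  -0.30    -0.45    -0.10     0.90]
Compute the cofactors C_ij = (−1)^(i+j)·(3×3 minor ij) of I−A; the adjugate is their transpose:
adj(I−A) = Cᵀ =
  [ 0.738125   0.215000   0.108000   0.287875]
  [ 0.128500   0.629500   0.029250   0.149375]
  [ 0.103125   0.265125   0.563625   0.109875]
  [ 0.321750   0.415875   0.113250   0.754125]
det(I−A) = Σ_j (I−A)_1j·C_1j = (0.85)(0.738125) + (-0.05)(0.128500) + (-0.10)(0.103125) + (-0.30)(0.321750) = 0.51414375
(I − A)⁻¹ = adj(I−A) / det(I−A) ≈
  [   1.4356     0.4182     0.2101     0.5599]
  [   0.2499     1.2244     0.0569     0.2905]
  [   0.2006     0.5157     1.0962     0.2137]
  [   0.6258     0.8089     0.2203     1.4668]
x = (I − A)⁻¹ d = adj(I−A)·d / det(I−A), with det(I−A) = 0.51414375:
  x_1 = (0.738125·1000 + 0.215000·850 + 0.108000·300 + 0.287875·450) / 0.51414375 = 1082.81875 / 0.51414375 ≈ 2106.06
  x_2 = (0.128500·1000 + 0.629500·850 + 0.029250·300 + 0.149375·450) / 0.51414375 = 739.56875 / 0.51414375 ≈ 1438.45
  x_3 = (0.103125·1000 + 0.265125·850 + 0.563625·300 + 0.109875·450) / 0.51414375 = 547.0125 / 0.51414375 ≈ 1063.93
  x_4 = (0.321750·1000 + 0.415875·850 + 0.113250·300 + 0.754125·450) / 0.51414375 = 1048.575 / 0.51414375 ≈ 2039.46

x_3 = 1063.93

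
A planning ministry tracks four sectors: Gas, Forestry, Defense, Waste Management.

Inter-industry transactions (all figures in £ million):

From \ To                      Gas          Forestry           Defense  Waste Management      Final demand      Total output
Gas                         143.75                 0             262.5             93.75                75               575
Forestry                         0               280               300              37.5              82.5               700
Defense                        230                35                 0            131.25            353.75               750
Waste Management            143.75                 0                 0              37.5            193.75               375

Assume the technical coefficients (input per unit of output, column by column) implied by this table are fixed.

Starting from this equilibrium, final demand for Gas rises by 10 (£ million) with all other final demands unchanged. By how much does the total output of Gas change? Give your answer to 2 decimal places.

Technical coefficients a_ij = z_ij / X_j:
  a_11 = 143.75/575 = 0.25, a_21 = 0/575 = 0.00, a_31 = 230/575 = 0.40, a_41 = 143.75/575 = 0.25
  a_12 = 0/700 = 0.00, a_22 = 280/700 = 0.40, a_32 = 35/700 = 0.05, a_42 = 0/700 = 0.00
  a_13 = 262.5/750 = 0.35, a_23 = 300/750 = 0.40, a_33 = 0/750 = 0.00, a_43 = 0/750 = 0.00
  a_14 = 93.75/375 = 0.25, a_24 = 37.5/375 = 0.10, a_34 = 131.25/375 = 0.35, a_44 = 37.5/375 = 0.10
I − A =
  [   0.75     0.00    -0.35    -0.25]
  [   0.00     0.60    -0.40    -0.10]
  [  -0.40    -0.05     1.00    -0.35]
  [  -0.25     0.00     0.00     0.90]
Compute the cofactors C_ij = (−1)^(i+j)·(3×3 minor ij) of I−A; the adjugate is their transpose:
adj(I−A) = Cᵀ =
  [ 0.522000   0.015750   0.189000   0.220250]
  [ 0.204000   0.455875   0.253750   0.206000]
  [ 0.269750   0.030625   0.367500   0.221250]
  [ 0.145000   0.004375   0.052500   0.351000]
det(I−A) = Σ_j (I−A)_1j·C_1j = (0.75)(0.522000) + (0.00)(0.204000) + (-0.35)(0.269750) + (-0.25)(0.145000) = 0.2608375
(I − A)⁻¹ = adj(I−A) / det(I−A) ≈
  [   2.0012     0.0604     0.7246     0.8444]
  [   0.7821     1.7477     0.9728     0.7898]
  [   1.0342     0.1174     1.4089     0.8482]
  [   0.5559     0.0168     0.2013     1.3457]
Δx = (I − A)⁻¹ Δd with Δd having +10 in the Gas component and 0 elsewhere.
So Δx_1 = L_11 · (+10), where L_11 = adj(I−A)_11 / det(I−A) = 0.522000 / 0.2608375.
Δx_1 = 0.522000 × (+10) / 0.2608375 = 5.22 / 0.2608375 ≈ 20.01.

Δx_1 = 20.01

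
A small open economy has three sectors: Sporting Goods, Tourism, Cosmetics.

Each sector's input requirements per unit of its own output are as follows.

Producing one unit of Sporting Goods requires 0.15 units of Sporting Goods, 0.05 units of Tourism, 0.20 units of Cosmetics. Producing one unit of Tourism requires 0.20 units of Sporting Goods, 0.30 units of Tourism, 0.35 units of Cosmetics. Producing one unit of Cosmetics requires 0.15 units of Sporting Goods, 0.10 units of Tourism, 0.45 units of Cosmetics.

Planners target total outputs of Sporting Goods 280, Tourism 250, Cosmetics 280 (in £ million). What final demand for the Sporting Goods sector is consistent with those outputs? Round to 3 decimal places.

I − A =
  [   0.85    -0.20    -0.15]
  [  -0.05     0.70    -0.10]
  [  -0.20    -0.35     0.55]
d = (I − A) x:
  d_S = (+0.85)·280 + (-0.20)·250 + (-0.15)·280 = 146.000
  d_T = (-0.05)·280 + (+0.70)·250 + (-0.10)·280 = 133.000
  d_C = (-0.20)·280 + (-0.35)·250 + (+0.55)·280 = 10.500

d_S = 146.000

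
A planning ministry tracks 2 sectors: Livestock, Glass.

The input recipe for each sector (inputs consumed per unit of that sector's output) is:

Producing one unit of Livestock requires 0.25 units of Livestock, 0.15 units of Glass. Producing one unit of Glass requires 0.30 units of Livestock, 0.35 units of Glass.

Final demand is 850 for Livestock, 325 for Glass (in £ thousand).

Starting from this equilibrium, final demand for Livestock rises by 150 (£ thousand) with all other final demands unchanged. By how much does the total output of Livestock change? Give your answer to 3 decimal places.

I − A =
  [   0.75    -0.30]
  [  -0.15     0.65]
det(I−A) = (0.75)(0.65) − (-0.30)(-0.15) = 0.4425
adj(I−A) = [[0.65, 0.30], [0.15, 0.75]]
(I − A)⁻¹ = adj(I−A) / det(I−A) ≈
  [   1.4689     0.6780]
  [   0.3390     1.6949]
Δx = (I − A)⁻¹ Δd with Δd having +150 in the Livestock component and 0 elsewhere.
So Δx_1 = L_11 · (+150), where L_11 = adj(I−A)_11 / det(I−A) = 0.65 / 0.4425.
Δx_1 = 0.65 × (+150) / 0.4425 = 97.50 / 0.4425 ≈ 220.339.

Δx_1 = 220.339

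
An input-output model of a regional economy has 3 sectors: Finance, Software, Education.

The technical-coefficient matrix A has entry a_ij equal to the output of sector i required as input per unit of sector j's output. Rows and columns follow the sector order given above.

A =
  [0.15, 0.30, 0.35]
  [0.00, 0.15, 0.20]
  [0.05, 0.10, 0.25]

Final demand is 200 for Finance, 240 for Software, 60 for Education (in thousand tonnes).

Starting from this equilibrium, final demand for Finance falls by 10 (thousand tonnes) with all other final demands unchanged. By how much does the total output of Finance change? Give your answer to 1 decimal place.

Δx_F = -12.2

I − A =
  [   0.85    -0.30    -0.35]
  [   0.00     0.85    -0.20]
  [  -0.05    -0.10     0.75]
Cofactors of I−A, C_ij = (−1)^(i+j)·(minor ij) (rows/columns in the sector order above):
  C_11 = (0.85)(0.75) − (-0.20)(-0.10) = 0.6175
  C_12 = −[(0.00)(0.75) − (-0.20)(-0.05)] = 0.0100
  C_13 = (0.00)(-0.10) − (0.85)(-0.05) = 0.0425
  C_21 = −[(-0.30)(0.75) − (-0.35)(-0.10)] = 0.2600
  C_22 = (0.85)(0.75) − (-0.35)(-0.05) = 0.6200
  C_23 = −[(0.85)(-0.10) − (-0.30)(-0.05)] = 0.1000
  C_31 = (-0.30)(-0.20) − (-0.35)(0.85) = 0.3575
  C_32 = −[(0.85)(-0.20) − (-0.35)(0.00)] = 0.1700
  C_33 = (0.85)(0.85) − (-0.30)(0.00) = 0.7225
det(I−A) = Σ_j (I−A)_1j·C_1j = (0.85)(0.6175) + (-0.30)(0.0100) + (-0.35)(0.0425) = 0.5070
adj(I−A) = Cᵀ =
  [ 0.6175   0.2600   0.3575]
  [ 0.0100   0.6200   0.1700]
  [ 0.0425   0.1000   0.7225]
(I − A)⁻¹ = adj(I−A) / det(I−A) ≈
  [   1.2179     0.5128     0.7051]
  [   0.0197     1.2229     0.3353]
  [   0.0838     0.1972     1.4250]
Δx = (I − A)⁻¹ Δd with Δd having -10 in the Finance component and 0 elsewhere.
So Δx_F = L_FF · (-10), where L_FF = adj(I−A)_FF / det(I−A) = 0.6175 / 0.5070.
Δx_F = 0.6175 × (-10) / 0.5070 = -6.175 / 0.5070 ≈ -12.2.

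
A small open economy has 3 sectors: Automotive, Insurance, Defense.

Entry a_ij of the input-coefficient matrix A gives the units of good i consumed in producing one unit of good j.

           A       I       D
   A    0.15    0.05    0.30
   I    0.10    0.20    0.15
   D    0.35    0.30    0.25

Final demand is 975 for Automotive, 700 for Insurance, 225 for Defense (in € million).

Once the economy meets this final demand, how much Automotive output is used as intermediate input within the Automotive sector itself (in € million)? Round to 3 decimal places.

I − A =
  [   0.85    -0.05    -0.30]
  [  -0.10     0.80    -0.15]
  [  -0.35    -0.30     0.75]
Cofactors of I−A, C_ij = (−1)^(i+j)·(minor ij) (rows/columns in the sector order above):
  C_11 = (0.80)(0.75) − (-0.15)(-0.30) = 0.5550
  C_12 = −[(-0.10)(0.75) − (-0.15)(-0.35)] = 0.1275
  C_13 = (-0.10)(-0.30) − (0.80)(-0.35) = 0.3100
  C_21 = −[(-0.05)(0.75) − (-0.30)(-0.30)] = 0.1275
  C_22 = (0.85)(0.75) − (-0.30)(-0.35) = 0.5325
  C_23 = −[(0.85)(-0.30) − (-0.05)(-0.35)] = 0.2725
  C_31 = (-0.05)(-0.15) − (-0.30)(0.80) = 0.2475
  C_32 = −[(0.85)(-0.15) − (-0.30)(-0.10)] = 0.1575
  C_33 = (0.85)(0.80) − (-0.05)(-0.10) = 0.6750
det(I−A) = Σ_j (I−A)_1j·C_1j = (0.85)(0.5550) + (-0.05)(0.1275) + (-0.30)(0.3100) = 0.372375
adj(I−A) = Cᵀ =
  [ 0.5550   0.1275   0.2475]
  [ 0.1275   0.5325   0.1575]
  [ 0.3100   0.2725   0.6750]
(I − A)⁻¹ = adj(I−A) / det(I−A) ≈
  [   1.4904     0.3424     0.6647]
  [   0.3424     1.4300     0.4230]
  [   0.8325     0.7318     1.8127]
First solve x = (I − A)⁻¹ d = adj(I−A)·d / det(I−A); in particular x_A = (0.5550·975 + 0.1275·700 + 0.2475·225) / 0.372375 = 686.0625 / 0.372375 ≈ 1842.39678.
Intermediate flow from A to A: z_AA = a_AA · x_A = 0.15 × 686.0625 / 0.372375 = 102.909375 / 0.372375 ≈ 276.360.

z_AA = 276.360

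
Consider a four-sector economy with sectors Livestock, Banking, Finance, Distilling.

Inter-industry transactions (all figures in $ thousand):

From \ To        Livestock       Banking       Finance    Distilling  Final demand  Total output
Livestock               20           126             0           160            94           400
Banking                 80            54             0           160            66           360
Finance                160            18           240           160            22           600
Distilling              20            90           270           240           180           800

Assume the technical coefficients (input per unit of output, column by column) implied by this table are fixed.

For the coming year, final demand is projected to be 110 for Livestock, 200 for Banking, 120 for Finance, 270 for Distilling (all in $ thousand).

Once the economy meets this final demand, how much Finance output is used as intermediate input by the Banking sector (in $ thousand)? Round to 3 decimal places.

Technical coefficients a_ij = z_ij / X_j:
  a_LL = 20/400 = 0.05, a_BL = 80/400 = 0.20, a_FL = 160/400 = 0.40, a_DL = 20/400 = 0.05
  a_LB = 126/360 = 0.35, a_BB = 54/360 = 0.15, a_FB = 18/360 = 0.05, a_DB = 90/360 = 0.25
  a_LF = 0/600 = 0.00, a_BF = 0/600 = 0.00, a_FF = 240/600 = 0.40, a_DF = 270/600 = 0.45
  a_LD = 160/800 = 0.20, a_BD = 160/800 = 0.20, a_FD = 160/800 = 0.20, a_DD = 240/800 = 0.30
I − A =
  [   0.95    -0.35     0.00    -0.20]
  [  -0.20     0.85     0.00    -0.20]
  [  -0.40    -0.05     0.60    -0.20]
  [  -0.05    -0.25    -0.45     0.70]
Compute the cofactors C_ij = (−1)^(i+j)·(3×3 minor ij) of I−A; the adjugate is their transpose:
adj(I−A) = Cᵀ =
  [ 0.246000   0.150000   0.108000   0.144000]
  [ 0.108000   0.271500   0.103500   0.138000]
  [ 0.244000   0.201750   0.446750   0.255000]
  [ 0.213000   0.237375   0.331875   0.442500]
det(I−A) = Σ_j (I−A)_1j·C_1j = (0.95)(0.246000) + (-0.35)(0.108000) + (0.00)(0.244000) + (-0.20)(0.213000) = 0.1533
(I − A)⁻¹ = adj(I−A) / det(I−A) ≈
  [   1.6047     0.9785     0.7045     0.9393]
  [   0.7045     1.7710     0.6751     0.9002]
  [   1.5917     1.3160     2.9142     1.6634]
  [   1.3894     1.5484     2.1649     2.8865]
First solve x = (I − A)⁻¹ d = adj(I−A)·d / det(I−A); in particular x_B = (0.108000·110 + 0.271500·200 + 0.103500·120 + 0.138000·270) / 0.1533 = 115.86 / 0.1533 ≈ 755.77299.
Intermediate flow from F to B: z_FB = a_FB · x_B = 0.05 × 115.86 / 0.1533 = 5.793 / 0.1533 ≈ 37.789.

z_FB = 37.789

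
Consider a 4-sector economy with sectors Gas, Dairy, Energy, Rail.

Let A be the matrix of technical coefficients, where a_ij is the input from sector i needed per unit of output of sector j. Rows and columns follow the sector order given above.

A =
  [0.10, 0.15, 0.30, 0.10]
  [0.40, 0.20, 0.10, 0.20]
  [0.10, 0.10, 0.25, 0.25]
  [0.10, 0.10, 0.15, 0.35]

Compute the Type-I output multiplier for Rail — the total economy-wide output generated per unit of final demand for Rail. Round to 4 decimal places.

I − A =
  [   0.90    -0.15    -0.30    -0.10]
  [  -0.40     0.80    -0.10    -0.20]
  [  -0.10    -0.10     0.75    -0.25]
  [  -0.10    -0.10    -0.15     0.65]
Compute the cofactors C_ij = (−1)^(i+j)·(3×3 minor ij) of I−A; the adjugate is their transpose:
adj(I−A) = Cᵀ =
  [ 0.33300   0.10350   0.17725   0.15125]
  [ 0.20700   0.36900   0.17450   0.21250]
  [ 0.10800   0.09450   0.39600   0.19800]
  [ 0.10800   0.09450   0.14550   0.44850]
det(I−A) = Σ_j (I−A)_1j·C_1j = (0.90)(0.33300) + (-0.15)(0.20700) + (-0.30)(0.10800) + (-0.10)(0.10800) = 0.22545
(I − A)⁻¹ = adj(I−A) / det(I−A) ≈
  [   1.47705     0.45908     0.78621     0.67088]
  [   0.91816     1.63673     0.77401     0.94256]
  [   0.47904     0.41916     1.75649     0.87824]
  [   0.47904     0.41916     0.64538     1.98935]
The output multiplier for sector j is the column-j sum of the Leontief inverse (I − A)⁻¹ = adj(I−A) / det(I−A).
Column 4 of adj(I−A): (0.15125, 0.21250, 0.19800, 0.44850); det(I−A) = 0.22545.
m_4 = (0.15125 + 0.21250 + 0.19800 + 0.44850) / 0.22545 = 1.01025 / 0.22545 ≈ 4.4810.

m_4 = 4.4810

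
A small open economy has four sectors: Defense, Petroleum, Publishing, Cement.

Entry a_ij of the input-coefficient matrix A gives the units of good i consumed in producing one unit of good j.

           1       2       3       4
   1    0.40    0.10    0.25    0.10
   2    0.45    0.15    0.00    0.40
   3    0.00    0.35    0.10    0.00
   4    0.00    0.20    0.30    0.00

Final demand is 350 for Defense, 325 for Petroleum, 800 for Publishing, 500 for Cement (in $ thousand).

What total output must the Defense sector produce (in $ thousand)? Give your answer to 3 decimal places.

x_1 = 1854.817

I − A =
  [   0.60    -0.10    -0.25    -0.10]
  [  -0.45     0.85     0.00    -0.40]
  [   0.00    -0.35     0.90     0.00]
  [   0.00    -0.20    -0.30     1.00]
Compute the cofactors C_ij = (−1)^(i+j)·(3×3 minor ij) of I−A; the adjugate is their transpose:
adj(I−A) = Cᵀ =
  [ 0.651000   0.206000   0.230000   0.147500]
  [ 0.405000   0.540000   0.198000   0.256500]
  [ 0.157500   0.210000   0.408000   0.099750]
  [ 0.128250   0.171000   0.162000   0.379125]
det(I−A) = Σ_j (I−A)_1j·C_1j = (0.60)(0.651000) + (-0.10)(0.405000) + (-0.25)(0.157500) + (-0.10)(0.128250) = 0.2979
(I − A)⁻¹ = adj(I−A) / det(I−A) ≈
  [   2.1853     0.6915     0.7721     0.4951]
  [   1.3595     1.8127     0.6647     0.8610]
  [   0.5287     0.7049     1.3696     0.3348]
  [   0.4305     0.5740     0.5438     1.2727]
x = (I − A)⁻¹ d = adj(I−A)·d / det(I−A), with det(I−A) = 0.2979:
  x_1 = (0.651000·350 + 0.206000·325 + 0.230000·800 + 0.147500·500) / 0.2979 = 552.55 / 0.2979 ≈ 1854.817
  x_2 = (0.405000·350 + 0.540000·325 + 0.198000·800 + 0.256500·500) / 0.2979 = 603.90 / 0.2979 ≈ 2027.190
  x_3 = (0.157500·350 + 0.210000·325 + 0.408000·800 + 0.099750·500) / 0.2979 = 499.65 / 0.2979 ≈ 1677.241
  x_4 = (0.128250·350 + 0.171000·325 + 0.162000·800 + 0.379125·500) / 0.2979 = 419.625 / 0.2979 ≈ 1408.610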